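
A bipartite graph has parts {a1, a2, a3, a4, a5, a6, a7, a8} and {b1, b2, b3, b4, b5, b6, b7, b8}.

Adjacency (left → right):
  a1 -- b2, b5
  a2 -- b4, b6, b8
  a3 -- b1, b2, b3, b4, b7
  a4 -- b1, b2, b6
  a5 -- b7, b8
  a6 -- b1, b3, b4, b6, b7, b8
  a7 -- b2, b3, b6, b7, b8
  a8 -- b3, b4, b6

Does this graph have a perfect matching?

Yes

One maximum matching: a1-b5, a2-b6, a3-b4, a4-b2, a5-b8, a6-b1, a7-b7, a8-b3.
All 8 left vertices are covered.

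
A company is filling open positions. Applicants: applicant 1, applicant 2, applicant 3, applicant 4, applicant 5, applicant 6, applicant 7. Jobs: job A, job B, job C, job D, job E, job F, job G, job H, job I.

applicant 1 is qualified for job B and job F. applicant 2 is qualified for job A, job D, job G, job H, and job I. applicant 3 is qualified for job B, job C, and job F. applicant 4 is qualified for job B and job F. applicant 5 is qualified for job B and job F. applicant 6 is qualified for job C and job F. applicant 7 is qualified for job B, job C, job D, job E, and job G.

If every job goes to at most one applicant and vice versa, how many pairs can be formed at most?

One maximum matching: applicant 1-job B, applicant 2-job H, applicant 3-job C, applicant 4-job F, applicant 7-job D.
The set {applicant 1, applicant 3, applicant 4, applicant 5, applicant 6} has only 3 neighbours ({job B, job C, job F}), so by Hall's theorem at most 5 of the 7 applicants can be matched.

5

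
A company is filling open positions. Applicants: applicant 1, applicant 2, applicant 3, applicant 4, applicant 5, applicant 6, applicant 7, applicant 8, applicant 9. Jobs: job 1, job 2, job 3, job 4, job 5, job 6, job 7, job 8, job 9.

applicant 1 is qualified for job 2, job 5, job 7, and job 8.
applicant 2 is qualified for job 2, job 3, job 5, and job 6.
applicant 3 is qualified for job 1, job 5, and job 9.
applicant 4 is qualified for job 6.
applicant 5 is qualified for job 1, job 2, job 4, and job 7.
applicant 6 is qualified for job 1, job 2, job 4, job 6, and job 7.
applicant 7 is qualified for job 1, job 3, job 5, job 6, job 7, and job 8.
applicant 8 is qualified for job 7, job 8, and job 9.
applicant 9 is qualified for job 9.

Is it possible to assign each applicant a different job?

For example, pair applicant 1-job 2, applicant 2-job 3, applicant 3-job 5, applicant 4-job 6, applicant 5-job 1, applicant 6-job 4, applicant 7-job 7, applicant 8-job 8, applicant 9-job 9.
Every applicant is matched, so this is a perfect matching.

Yes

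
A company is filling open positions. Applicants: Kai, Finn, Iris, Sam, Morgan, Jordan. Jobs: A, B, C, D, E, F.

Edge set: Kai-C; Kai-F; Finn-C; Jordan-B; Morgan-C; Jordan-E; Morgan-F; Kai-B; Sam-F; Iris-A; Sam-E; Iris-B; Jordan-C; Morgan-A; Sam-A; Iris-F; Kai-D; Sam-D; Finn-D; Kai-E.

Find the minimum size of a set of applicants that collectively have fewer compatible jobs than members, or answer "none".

A matching saturating every applicant exists, for instance Kai→E, Finn→D, Iris→F, Sam→A, Morgan→C, Jordan→B.
By Hall's marriage theorem, this means |N(S)| ≥ |S| for every subset S, so no violating subset exists.

none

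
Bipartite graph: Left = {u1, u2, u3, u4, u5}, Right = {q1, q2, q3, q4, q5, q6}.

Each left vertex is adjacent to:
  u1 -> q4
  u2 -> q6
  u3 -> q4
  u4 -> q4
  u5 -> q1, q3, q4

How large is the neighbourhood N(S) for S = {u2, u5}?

4

The union of neighbours of {u2, u5} is {q1, q3, q4, q6}, which has 4 elements.
Since |N(S)| = 4 ≥ |S| = 2, Hall's condition holds for this subset.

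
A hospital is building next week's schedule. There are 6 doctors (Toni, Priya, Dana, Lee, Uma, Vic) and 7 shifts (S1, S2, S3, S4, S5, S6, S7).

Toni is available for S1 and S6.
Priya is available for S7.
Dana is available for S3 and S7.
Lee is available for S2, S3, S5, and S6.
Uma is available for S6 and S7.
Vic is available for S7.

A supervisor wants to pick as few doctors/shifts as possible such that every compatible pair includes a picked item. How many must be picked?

5

The 5 edges Toni–S1, Priya–S7, Dana–S3, Lee–S2, Uma–S6 form a matching, so any vertex cover needs at least 5 vertices (one per matched edge).
Conversely {Toni, Dana, Lee, Uma, S7} meets every edge and has exactly 5 vertices, so 5 is optimal.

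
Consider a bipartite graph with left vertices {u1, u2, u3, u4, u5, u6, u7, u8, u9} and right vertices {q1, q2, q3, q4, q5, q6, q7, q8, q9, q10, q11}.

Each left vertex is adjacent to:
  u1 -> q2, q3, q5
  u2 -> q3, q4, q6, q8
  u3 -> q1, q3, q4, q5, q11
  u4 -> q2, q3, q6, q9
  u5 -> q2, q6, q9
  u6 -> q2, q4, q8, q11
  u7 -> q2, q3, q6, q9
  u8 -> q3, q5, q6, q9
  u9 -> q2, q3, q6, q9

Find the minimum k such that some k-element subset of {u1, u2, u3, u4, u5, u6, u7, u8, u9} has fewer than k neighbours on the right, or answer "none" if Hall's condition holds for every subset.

6

Take S = {u1, u4, u5, u7, u8, u9}. Its neighbourhood is {q2, q3, q5, q6, q9}, so |N(S)| = 5 < |S| = 6.
Every subset of size less than 6 has at least as many neighbours as members, so 6 is the minimum.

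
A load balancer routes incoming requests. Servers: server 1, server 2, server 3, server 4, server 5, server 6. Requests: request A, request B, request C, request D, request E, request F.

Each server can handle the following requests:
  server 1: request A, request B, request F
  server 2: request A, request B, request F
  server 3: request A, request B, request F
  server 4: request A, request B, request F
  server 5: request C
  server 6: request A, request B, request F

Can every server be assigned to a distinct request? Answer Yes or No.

The set {server 1, server 2, server 3, server 4, server 6} has only 3 neighbours ({request A, request B, request F}), so by Hall's theorem at most 4 of the 6 servers can be matched.
Hence no matching covers every server.

No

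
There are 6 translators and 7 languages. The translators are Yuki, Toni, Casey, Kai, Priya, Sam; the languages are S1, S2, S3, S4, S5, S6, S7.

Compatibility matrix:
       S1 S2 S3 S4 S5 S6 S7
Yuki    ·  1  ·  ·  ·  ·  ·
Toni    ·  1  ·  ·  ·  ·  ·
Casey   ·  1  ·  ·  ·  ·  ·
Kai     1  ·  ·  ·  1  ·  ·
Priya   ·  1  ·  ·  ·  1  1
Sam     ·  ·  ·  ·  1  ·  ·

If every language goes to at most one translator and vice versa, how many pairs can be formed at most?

4

A valid assignment of size 4: Yuki–S2, Kai–S1, Priya–S7, Sam–S5.
The set {Yuki, Toni, Casey} has only 1 neighbour ({S2}), so by Hall's theorem at most 4 of the 6 translators can be matched.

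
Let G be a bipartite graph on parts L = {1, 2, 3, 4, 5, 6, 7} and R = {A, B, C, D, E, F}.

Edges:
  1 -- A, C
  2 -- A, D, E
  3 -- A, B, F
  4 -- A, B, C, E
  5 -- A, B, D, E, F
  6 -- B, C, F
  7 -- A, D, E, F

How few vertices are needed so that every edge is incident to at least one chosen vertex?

6

The 6 edges 1–C, 2–D, 3–F, 4–E, 5–A, 6–B form a matching, so any vertex cover needs at least 6 vertices (one per matched edge).
Conversely {A, B, C, D, E, F} meets every edge and has exactly 6 vertices, so 6 is optimal.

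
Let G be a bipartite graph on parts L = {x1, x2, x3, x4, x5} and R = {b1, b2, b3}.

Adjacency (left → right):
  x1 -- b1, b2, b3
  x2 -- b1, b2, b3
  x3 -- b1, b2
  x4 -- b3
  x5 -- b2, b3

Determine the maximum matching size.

3

One maximum matching: x1-b3, x2-b1, x3-b2.
The set {x1, x2, x3, x4, x5} has only 3 neighbours ({b1, b2, b3}), so by Hall's theorem at most 3 of the 5 left vertices can be matched.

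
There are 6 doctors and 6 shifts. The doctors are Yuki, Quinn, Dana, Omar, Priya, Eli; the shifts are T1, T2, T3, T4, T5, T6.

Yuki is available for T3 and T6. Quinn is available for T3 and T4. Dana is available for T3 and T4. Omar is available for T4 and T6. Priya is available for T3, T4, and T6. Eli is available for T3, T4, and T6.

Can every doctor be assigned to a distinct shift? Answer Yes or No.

No

The set {Yuki, Quinn, Dana, Omar, Priya, Eli} has only 3 neighbours ({T3, T4, T6}), so by Hall's theorem at most 3 of the 6 doctors can be matched.
Hence no matching covers every doctor.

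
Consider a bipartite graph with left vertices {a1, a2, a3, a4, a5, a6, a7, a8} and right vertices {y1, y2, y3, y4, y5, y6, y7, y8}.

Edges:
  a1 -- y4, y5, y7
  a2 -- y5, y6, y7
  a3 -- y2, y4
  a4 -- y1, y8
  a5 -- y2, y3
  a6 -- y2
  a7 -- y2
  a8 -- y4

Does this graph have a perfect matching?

No

The set {a3, a6, a7, a8} has only 2 neighbours ({y2, y4}), so by Hall's theorem at most 6 of the 8 left vertices can be matched.
Hence no matching covers every left vertex.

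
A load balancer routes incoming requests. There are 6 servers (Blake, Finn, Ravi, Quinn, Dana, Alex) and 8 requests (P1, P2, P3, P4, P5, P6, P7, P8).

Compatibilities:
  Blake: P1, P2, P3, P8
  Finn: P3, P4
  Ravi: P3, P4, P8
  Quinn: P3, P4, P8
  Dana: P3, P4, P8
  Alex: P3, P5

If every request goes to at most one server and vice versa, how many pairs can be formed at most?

For example, pair Blake-P1, Finn-P3, Ravi-P4, Quinn-P8, Alex-P5.
The set {Finn, Ravi, Quinn, Dana} has only 3 neighbours ({P3, P4, P8}), so by Hall's theorem at most 5 of the 6 servers can be matched.

5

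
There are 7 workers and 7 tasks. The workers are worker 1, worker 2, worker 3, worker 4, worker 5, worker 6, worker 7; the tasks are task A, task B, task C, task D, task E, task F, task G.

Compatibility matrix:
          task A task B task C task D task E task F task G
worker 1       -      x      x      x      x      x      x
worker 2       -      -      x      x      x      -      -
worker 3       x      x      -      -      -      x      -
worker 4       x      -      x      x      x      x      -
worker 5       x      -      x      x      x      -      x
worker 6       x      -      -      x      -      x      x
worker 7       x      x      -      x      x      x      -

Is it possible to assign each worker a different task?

For example, pair worker 1→task D, worker 2→task E, worker 3→task B, worker 4→task F, worker 5→task C, worker 6→task G, worker 7→task A.
Every worker is matched, so this is a perfect matching.

Yes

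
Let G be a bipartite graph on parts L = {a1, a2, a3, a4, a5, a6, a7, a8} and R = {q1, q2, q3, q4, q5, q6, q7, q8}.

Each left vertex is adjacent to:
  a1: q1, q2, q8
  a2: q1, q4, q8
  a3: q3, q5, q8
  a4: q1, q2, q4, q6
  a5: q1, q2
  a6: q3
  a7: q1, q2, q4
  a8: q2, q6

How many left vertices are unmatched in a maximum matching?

For example, pair a1-q8, a2-q4, a3-q5, a4-q6, a5-q1, a6-q3, a7-q2.
The set {a1, a2, a4, a5, a7, a8} has only 5 neighbours ({q1, q2, q4, q6, q8}), so by Hall's theorem at most 7 of the 8 left vertices can be matched.
That matches 7 of the 8, leaving 1 unmatched; no matching can do better.

1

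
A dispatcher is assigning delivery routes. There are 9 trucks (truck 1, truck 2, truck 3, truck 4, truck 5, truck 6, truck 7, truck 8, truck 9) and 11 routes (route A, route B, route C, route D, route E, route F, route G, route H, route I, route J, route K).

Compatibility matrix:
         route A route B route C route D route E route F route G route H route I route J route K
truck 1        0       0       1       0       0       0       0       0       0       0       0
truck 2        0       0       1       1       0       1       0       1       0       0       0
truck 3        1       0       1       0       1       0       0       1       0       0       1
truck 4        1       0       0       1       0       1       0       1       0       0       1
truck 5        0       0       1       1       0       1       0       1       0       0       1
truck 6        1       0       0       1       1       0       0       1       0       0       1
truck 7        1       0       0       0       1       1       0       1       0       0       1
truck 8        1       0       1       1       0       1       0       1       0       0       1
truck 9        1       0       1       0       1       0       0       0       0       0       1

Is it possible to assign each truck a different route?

The set {truck 1, truck 2, truck 3, truck 4, truck 5, truck 6, truck 7, truck 8, truck 9} has only 7 neighbours ({route A, route C, route D, route E, route F, route H, route K}), so by Hall's theorem at most 7 of the 9 trucks can be matched.
Hence no matching covers every truck.

No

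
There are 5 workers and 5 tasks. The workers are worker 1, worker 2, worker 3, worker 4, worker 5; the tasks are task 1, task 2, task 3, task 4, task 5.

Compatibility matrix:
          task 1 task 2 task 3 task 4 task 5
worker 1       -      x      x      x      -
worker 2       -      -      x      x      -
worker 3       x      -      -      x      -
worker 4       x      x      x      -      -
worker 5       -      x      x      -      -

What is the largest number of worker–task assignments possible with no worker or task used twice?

For example, pair worker 1-task 4, worker 2-task 3, worker 3-task 1, worker 4-task 2.
The set {worker 1, worker 2, worker 3, worker 4, worker 5} has only 4 neighbours ({task 1, task 2, task 3, task 4}), so by Hall's theorem at most 4 of the 5 workers can be matched.

4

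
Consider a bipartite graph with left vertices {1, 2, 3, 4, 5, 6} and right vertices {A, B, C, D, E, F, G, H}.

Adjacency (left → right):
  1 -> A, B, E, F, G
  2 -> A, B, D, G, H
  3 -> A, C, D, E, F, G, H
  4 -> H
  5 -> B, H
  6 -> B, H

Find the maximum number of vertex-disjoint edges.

5

For example, pair 1–E, 2–A, 3–G, 4–H, 5–B.
The set {4, 5, 6} has only 2 neighbours ({B, H}), so by Hall's theorem at most 5 of the 6 left vertices can be matched.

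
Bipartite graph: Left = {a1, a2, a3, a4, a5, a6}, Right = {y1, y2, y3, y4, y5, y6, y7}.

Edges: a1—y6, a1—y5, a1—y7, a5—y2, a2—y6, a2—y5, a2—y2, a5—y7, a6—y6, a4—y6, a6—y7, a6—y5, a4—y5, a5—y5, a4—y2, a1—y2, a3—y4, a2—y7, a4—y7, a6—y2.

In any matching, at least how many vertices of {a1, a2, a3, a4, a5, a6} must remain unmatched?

A valid assignment of size 5: a1-y6, a2-y5, a3-y4, a4-y2, a5-y7.
The set {a1, a2, a4, a5, a6} has only 4 neighbours ({y2, y5, y6, y7}), so by Hall's theorem at most 5 of the 6 left vertices can be matched.
That matches 5 of the 6, leaving 1 unmatched; no matching can do better.

1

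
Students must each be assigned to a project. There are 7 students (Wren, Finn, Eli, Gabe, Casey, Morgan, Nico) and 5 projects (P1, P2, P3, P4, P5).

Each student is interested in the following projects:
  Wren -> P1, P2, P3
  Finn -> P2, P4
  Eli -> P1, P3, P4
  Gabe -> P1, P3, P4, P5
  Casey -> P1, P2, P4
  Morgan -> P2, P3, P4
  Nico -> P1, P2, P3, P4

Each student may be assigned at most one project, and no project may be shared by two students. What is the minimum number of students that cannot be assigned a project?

2

For example, pair Wren–P3, Finn–P2, Eli–P4, Gabe–P5, Casey–P1.
The set {Wren, Finn, Eli, Casey, Morgan, Nico} has only 4 neighbours ({P1, P2, P3, P4}), so by Hall's theorem at most 5 of the 7 students can be matched.
That matches 5 of the 7, leaving 2 unmatched; no matching can do better.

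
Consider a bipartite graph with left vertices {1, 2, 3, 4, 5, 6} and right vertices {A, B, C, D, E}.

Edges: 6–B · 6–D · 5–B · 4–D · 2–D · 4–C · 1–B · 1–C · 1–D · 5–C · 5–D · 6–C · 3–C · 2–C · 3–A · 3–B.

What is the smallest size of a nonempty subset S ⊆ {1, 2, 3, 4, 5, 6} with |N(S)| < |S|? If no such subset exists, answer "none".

Take S = {1, 2, 4, 5}. Its neighbourhood is {B, C, D}, so |N(S)| = 3 < |S| = 4.
Every subset of size less than 4 has at least as many neighbours as members, so 4 is the minimum.

4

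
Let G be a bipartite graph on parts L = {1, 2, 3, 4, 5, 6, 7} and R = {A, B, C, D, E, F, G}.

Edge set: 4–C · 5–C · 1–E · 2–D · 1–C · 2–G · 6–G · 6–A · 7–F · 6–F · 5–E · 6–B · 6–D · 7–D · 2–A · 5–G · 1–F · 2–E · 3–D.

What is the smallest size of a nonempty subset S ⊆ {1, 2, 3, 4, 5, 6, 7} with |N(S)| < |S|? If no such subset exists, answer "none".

A matching saturating every left vertex exists, for instance 1→E, 2→A, 3→D, 4→C, 5→G, 6→B, 7→F.
By Hall's marriage theorem, this means |N(S)| ≥ |S| for every subset S, so no violating subset exists.

none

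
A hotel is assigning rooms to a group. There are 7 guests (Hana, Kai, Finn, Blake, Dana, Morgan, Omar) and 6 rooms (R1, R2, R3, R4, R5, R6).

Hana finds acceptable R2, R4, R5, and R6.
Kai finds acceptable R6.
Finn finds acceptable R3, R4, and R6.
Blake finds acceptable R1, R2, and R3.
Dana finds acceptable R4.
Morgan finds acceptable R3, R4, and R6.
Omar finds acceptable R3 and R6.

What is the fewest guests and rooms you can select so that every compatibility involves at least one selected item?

{Hana, Blake, R3, R4, R6} is a vertex cover of size 5: every edge has an endpoint in this set.
No smaller cover exists because Hana–R5, Kai–R6, Finn–R3, Blake–R2, Dana–R4 is a matching of size 5, and a cover must include an endpoint of each of these disjoint edges (König's theorem).

5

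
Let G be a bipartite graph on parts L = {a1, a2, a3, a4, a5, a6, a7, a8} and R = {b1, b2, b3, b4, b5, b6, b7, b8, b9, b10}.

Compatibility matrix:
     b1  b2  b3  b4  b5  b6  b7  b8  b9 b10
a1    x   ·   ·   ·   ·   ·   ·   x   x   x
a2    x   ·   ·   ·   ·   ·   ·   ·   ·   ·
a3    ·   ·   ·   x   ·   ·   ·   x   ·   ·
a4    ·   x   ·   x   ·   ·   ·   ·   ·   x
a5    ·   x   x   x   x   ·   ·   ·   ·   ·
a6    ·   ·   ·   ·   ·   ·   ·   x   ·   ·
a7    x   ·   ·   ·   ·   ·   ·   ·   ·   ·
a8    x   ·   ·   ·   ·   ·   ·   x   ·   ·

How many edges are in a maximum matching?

6

A valid assignment of size 6: a1-b9, a2-b1, a3-b4, a4-b2, a5-b3, a6-b8.
The set {a2, a6, a7, a8} has only 2 neighbours ({b1, b8}), so by Hall's theorem at most 6 of the 8 left vertices can be matched.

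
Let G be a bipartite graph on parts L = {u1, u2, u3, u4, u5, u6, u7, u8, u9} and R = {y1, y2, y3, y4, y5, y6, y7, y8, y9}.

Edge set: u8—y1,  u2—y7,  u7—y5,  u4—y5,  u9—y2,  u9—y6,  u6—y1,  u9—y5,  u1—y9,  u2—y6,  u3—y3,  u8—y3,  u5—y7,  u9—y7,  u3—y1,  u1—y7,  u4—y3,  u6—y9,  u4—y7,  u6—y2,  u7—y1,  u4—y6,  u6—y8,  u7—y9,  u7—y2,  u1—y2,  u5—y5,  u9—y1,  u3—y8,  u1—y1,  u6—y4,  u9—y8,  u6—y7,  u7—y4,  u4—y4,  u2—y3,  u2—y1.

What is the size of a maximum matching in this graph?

9

One maximum matching: u1→y1, u2→y6, u3→y8, u4→y4, u5→y5, u6→y9, u7→y2, u8→y3, u9→y7.
This saturates every left vertex, so 9 is the maximum.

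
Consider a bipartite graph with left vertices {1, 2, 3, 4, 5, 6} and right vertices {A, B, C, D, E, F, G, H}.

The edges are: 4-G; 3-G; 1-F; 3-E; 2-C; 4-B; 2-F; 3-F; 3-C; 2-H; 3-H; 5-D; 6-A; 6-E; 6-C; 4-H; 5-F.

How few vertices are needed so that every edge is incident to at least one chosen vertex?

{1, 2, 3, 4, 5, 6} is a vertex cover of size 6: every edge has an endpoint in this set.
No smaller cover exists because 1–F, 2–C, 3–G, 4–B, 5–D, 6–E is a matching of size 6, and a cover must include an endpoint of each of these disjoint edges (König's theorem).

6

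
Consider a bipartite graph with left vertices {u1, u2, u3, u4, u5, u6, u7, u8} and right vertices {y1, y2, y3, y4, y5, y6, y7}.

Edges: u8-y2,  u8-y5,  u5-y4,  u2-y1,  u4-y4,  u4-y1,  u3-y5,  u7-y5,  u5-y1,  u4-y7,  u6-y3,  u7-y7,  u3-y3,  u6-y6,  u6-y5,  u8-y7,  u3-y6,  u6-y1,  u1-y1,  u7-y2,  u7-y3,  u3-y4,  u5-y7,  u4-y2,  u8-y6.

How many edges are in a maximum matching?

7

For example, pair u1–y1, u3–y3, u4–y2, u5–y4, u6–y6, u7–y5, u8–y7.
The set {u1, u2} has only 1 neighbour ({y1}), so by Hall's theorem at most 7 of the 8 left vertices can be matched.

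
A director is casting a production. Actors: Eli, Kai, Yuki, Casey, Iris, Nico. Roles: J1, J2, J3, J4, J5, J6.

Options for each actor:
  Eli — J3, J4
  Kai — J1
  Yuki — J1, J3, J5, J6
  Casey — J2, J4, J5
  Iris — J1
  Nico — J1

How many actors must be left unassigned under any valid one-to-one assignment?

2

For example, pair Eli-J4, Kai-J1, Yuki-J3, Casey-J5.
The set {Kai, Iris, Nico} has only 1 neighbour ({J1}), so by Hall's theorem at most 4 of the 6 actors can be matched.
That matches 4 of the 6, leaving 2 unmatched; no matching can do better.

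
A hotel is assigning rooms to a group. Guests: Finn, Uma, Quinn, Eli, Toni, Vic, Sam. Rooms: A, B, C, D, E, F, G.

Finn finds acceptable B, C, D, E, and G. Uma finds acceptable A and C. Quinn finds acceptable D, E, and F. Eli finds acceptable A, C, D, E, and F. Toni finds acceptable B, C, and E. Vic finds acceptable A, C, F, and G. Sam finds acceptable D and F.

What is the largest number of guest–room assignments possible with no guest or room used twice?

For example, pair Finn–G, Uma–A, Quinn–D, Eli–E, Toni–B, Vic–C, Sam–F.
All 7 guests are matched, so no larger matching exists.

7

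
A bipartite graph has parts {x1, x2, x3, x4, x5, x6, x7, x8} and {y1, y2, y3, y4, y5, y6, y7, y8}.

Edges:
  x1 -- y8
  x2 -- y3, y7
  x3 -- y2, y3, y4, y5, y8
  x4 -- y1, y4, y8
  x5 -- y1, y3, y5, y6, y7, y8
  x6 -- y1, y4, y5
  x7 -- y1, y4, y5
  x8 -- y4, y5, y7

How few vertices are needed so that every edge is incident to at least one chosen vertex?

The 8 edges x1–y8, x2–y3, x3–y2, x4–y4, x5–y6, x6–y5, x7–y1, x8–y7 form a matching, so any vertex cover needs at least 8 vertices (one per matched edge).
Conversely {x1, x2, x3, x4, x5, x6, x7, x8} meets every edge and has exactly 8 vertices, so 8 is optimal.

8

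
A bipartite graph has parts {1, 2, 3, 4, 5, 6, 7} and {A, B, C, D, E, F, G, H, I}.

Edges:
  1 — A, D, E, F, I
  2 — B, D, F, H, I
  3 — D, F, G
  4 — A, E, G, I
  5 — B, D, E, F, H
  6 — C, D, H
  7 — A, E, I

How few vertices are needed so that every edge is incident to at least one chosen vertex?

The 7 edges 1–F, 2–H, 3–D, 4–A, 5–E, 6–C, 7–I form a matching, so any vertex cover needs at least 7 vertices (one per matched edge).
Conversely {1, 2, 3, 4, 5, 6, 7} meets every edge and has exactly 7 vertices, so 7 is optimal.

7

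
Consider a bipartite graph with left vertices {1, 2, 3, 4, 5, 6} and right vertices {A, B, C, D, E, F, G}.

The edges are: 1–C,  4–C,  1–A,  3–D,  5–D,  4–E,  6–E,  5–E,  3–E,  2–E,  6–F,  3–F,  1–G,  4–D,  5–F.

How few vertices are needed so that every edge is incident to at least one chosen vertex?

{1, 4, D, E, F} is a vertex cover of size 5: every edge has an endpoint in this set.
No smaller cover exists because 1–G, 2–E, 3–F, 4–C, 5–D is a matching of size 5, and a cover must include an endpoint of each of these disjoint edges (König's theorem).

5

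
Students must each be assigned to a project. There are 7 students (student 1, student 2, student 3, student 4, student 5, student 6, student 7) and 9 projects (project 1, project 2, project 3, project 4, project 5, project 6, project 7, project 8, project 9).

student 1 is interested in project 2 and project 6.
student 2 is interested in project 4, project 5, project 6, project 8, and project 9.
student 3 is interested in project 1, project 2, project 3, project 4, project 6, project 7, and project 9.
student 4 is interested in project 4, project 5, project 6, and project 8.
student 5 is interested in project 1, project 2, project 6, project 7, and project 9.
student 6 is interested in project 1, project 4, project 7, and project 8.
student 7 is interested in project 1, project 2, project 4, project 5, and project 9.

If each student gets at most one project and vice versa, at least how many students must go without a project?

0

One maximum matching: student 1-project 2, student 2-project 6, student 3-project 3, student 4-project 8, student 5-project 7, student 6-project 4, student 7-project 9.
This saturates every student, so 7 is the maximum.
That matches 7 of the 7, leaving 0 unmatched; no matching can do better.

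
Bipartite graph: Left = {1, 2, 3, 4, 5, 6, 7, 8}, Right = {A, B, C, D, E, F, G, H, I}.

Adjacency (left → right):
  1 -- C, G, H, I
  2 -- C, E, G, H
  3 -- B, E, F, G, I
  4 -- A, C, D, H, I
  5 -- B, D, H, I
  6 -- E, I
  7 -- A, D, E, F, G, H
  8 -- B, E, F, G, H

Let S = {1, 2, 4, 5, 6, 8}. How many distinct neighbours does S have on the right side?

9

The union of neighbours of {1, 2, 4, 5, 6, 8} is {A, B, C, D, E, F, G, H, I}, which has 9 elements.
Since |N(S)| = 9 ≥ |S| = 6, Hall's condition holds for this subset.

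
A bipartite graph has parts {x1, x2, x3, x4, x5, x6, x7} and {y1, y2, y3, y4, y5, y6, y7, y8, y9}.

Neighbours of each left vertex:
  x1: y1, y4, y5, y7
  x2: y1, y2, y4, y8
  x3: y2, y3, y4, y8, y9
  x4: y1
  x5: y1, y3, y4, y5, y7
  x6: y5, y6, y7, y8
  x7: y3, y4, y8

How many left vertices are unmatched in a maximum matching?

A valid assignment of size 7: x1-y5, x2-y2, x3-y4, x4-y1, x5-y7, x6-y8, x7-y3.
All 7 left vertices are matched, so no larger matching exists.
That matches 7 of the 7, leaving 0 unmatched; no matching can do better.

0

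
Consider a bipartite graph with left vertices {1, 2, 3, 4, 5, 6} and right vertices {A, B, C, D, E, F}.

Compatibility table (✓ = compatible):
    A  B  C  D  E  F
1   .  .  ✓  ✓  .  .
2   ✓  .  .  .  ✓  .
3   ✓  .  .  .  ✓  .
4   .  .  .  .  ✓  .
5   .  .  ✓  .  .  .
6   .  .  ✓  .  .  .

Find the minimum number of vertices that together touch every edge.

4

The 4 edges 1–D, 2–A, 3–E, 5–C form a matching, so any vertex cover needs at least 4 vertices (one per matched edge).
Conversely {1, A, C, E} meets every edge and has exactly 4 vertices, so 4 is optimal.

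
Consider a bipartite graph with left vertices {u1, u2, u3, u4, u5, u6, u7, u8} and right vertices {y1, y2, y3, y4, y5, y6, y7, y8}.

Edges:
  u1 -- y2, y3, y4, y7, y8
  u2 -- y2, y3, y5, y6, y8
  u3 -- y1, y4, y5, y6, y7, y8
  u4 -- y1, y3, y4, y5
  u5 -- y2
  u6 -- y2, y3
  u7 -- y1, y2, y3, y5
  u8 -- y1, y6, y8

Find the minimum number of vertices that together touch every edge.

A maximum matching has 8 edges (e.g. u1–y7, u2–y8, u3–y6, u4–y4, u5–y2, u6–y3, u7–y5, u8–y1).
By König's theorem the minimum vertex cover has the same size. One such cover is {u1, u2, u3, u4, u5, u6, u7, u8}.

8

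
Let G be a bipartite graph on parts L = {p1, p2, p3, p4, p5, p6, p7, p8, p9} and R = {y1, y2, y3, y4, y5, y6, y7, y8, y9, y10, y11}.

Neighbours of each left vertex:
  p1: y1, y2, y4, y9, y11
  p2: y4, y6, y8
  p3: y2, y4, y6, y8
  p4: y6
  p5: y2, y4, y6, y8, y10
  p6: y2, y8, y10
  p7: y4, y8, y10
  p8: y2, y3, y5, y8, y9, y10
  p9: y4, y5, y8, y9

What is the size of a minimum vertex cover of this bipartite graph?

A maximum matching has 8 edges (e.g. p1–y9, p2–y8, p3–y2, p4–y6, p5–y4, p6–y10, p8–y3, p9–y5).
By König's theorem the minimum vertex cover has the same size. One such cover is {p1, p8, p9, y2, y4, y6, y8, y10}.

8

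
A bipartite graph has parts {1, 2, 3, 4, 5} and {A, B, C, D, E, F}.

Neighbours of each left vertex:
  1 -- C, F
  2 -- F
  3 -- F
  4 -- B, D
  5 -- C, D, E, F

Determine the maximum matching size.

4

One maximum matching: 1-C, 2-F, 4-B, 5-E.
The set {2, 3} has only 1 neighbour ({F}), so by Hall's theorem at most 4 of the 5 left vertices can be matched.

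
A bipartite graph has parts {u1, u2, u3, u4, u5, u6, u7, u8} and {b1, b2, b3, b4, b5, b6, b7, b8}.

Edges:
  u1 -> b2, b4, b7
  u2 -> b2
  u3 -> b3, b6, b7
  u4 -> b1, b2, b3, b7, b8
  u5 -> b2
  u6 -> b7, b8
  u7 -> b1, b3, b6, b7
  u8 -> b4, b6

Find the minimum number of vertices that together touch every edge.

A maximum matching has 7 edges (e.g. u1–b4, u2–b2, u3–b3, u4–b1, u6–b8, u7–b7, u8–b6).
By König's theorem the minimum vertex cover has the same size. One such cover is {u1, u3, u4, u6, u7, u8, b2}.

7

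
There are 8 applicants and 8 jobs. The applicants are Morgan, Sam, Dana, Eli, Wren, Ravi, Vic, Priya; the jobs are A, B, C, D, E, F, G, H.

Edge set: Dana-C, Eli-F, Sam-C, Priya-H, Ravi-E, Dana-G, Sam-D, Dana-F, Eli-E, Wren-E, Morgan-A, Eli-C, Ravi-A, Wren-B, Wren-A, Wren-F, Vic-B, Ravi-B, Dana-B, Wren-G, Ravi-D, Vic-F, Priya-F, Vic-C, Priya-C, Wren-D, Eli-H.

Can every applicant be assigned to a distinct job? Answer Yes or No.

Yes

For example, pair Morgan–A, Sam–D, Dana–B, Eli–H, Wren–G, Ravi–E, Vic–C, Priya–F.
Every applicant is matched, so this is a perfect matching.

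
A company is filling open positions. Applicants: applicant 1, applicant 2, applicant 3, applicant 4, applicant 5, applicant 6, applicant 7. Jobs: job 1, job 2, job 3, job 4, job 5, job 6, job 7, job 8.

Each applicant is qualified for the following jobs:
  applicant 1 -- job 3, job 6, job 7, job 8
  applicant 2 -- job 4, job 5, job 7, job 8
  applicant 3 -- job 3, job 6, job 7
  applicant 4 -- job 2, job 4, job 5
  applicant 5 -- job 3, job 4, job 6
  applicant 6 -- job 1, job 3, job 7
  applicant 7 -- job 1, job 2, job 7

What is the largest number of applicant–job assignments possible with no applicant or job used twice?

A valid assignment of size 7: applicant 1→job 3, applicant 2→job 8, applicant 3→job 7, applicant 4→job 4, applicant 5→job 6, applicant 6→job 1, applicant 7→job 2.
All 7 applicants are matched, so no larger matching exists.

7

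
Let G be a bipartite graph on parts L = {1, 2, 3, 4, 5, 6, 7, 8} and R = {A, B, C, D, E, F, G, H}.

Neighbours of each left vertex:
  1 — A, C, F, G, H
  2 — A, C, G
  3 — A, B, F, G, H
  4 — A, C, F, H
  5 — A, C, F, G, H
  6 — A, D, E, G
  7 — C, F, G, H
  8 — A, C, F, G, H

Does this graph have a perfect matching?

The set {1, 2, 4, 5, 7, 8} has only 5 neighbours ({A, C, F, G, H}), so by Hall's theorem at most 7 of the 8 left vertices can be matched.
Hence no matching covers every left vertex.

No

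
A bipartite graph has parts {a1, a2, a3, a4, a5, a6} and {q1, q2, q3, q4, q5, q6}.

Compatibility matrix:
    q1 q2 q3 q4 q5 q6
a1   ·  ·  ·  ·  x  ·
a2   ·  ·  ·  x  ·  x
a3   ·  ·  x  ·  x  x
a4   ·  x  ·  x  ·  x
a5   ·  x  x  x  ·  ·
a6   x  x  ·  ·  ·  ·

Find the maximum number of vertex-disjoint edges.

6

For example, pair a1–q5, a2–q4, a3–q3, a4–q6, a5–q2, a6–q1.
All 6 left vertices are matched, so no larger matching exists.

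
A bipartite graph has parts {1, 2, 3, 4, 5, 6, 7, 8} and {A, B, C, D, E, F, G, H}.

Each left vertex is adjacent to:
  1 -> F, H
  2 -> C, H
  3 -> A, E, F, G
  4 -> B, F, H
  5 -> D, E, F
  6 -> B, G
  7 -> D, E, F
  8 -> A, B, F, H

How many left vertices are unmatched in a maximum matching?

A valid assignment of size 8: 1→H, 2→C, 3→A, 4→F, 5→D, 6→G, 7→E, 8→B.
This saturates every left vertex, so 8 is the maximum.
That matches 8 of the 8, leaving 0 unmatched; no matching can do better.

0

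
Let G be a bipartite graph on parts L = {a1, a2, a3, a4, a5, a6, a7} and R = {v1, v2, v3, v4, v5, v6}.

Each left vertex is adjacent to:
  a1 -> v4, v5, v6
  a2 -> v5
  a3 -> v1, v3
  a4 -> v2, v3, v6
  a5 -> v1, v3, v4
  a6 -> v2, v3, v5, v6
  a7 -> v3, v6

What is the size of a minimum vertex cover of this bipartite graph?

6

The 6 edges a1–v4, a2–v5, a3–v3, a4–v6, a5–v1, a6–v2 form a matching, so any vertex cover needs at least 6 vertices (one per matched edge).
Conversely {v1, v2, v3, v4, v5, v6} meets every edge and has exactly 6 vertices, so 6 is optimal.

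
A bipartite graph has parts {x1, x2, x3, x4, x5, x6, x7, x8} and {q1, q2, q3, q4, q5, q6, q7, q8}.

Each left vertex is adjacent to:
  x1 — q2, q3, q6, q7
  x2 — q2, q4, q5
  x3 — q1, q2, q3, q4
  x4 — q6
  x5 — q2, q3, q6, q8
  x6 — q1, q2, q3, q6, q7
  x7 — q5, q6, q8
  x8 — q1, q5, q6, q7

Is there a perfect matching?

For example, pair x1→q2, x2→q4, x3→q3, x4→q6, x5→q8, x6→q1, x7→q5, x8→q7.
All 8 left vertices are covered.

Yes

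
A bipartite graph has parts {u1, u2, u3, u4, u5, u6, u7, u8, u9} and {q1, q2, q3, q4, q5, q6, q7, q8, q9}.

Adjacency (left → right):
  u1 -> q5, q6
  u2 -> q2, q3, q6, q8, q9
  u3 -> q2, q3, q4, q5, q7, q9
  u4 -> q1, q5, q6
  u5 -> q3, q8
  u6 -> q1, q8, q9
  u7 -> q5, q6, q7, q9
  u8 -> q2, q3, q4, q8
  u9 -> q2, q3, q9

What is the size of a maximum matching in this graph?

9

For example, pair u1–q5, u2–q6, u3–q4, u4–q1, u5–q3, u6–q9, u7–q7, u8–q8, u9–q2.
This saturates every left vertex, so 9 is the maximum.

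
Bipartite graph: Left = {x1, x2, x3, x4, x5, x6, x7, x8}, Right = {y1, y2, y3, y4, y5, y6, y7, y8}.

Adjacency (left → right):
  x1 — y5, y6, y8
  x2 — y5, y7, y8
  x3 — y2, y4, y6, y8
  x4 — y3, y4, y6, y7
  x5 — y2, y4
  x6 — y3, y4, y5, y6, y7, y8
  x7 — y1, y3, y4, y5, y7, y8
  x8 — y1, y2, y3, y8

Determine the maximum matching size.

One maximum matching: x1→y6, x2→y5, x3→y8, x4→y4, x5→y2, x6→y7, x7→y1, x8→y3.
This saturates every left vertex, so 8 is the maximum.

8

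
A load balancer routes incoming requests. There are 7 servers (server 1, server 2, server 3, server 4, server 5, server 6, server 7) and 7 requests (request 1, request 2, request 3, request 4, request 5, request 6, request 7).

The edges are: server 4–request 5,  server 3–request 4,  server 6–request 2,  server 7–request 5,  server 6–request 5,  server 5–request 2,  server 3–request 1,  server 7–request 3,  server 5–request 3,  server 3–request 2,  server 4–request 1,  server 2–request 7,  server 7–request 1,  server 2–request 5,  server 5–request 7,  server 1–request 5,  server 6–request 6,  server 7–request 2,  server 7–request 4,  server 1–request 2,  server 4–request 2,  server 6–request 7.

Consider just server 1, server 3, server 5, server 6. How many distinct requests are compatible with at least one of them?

The union of neighbours of {server 1, server 3, server 5, server 6} is {request 1, request 2, request 3, request 4, request 5, request 6, request 7}, which has 7 elements.
Since |N(S)| = 7 ≥ |S| = 4, Hall's condition holds for this subset.

7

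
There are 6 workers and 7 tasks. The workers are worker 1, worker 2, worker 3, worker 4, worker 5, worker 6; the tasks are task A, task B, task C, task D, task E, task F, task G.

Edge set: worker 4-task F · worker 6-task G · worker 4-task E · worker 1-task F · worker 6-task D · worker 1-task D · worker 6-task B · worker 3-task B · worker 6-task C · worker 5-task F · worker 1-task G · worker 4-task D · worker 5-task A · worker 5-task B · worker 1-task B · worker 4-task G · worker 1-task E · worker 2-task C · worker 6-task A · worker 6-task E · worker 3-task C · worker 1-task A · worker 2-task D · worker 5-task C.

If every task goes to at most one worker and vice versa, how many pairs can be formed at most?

6

One maximum matching: worker 1→task F, worker 2→task D, worker 3→task C, worker 4→task E, worker 5→task B, worker 6→task A.
All 6 workers are matched, so no larger matching exists.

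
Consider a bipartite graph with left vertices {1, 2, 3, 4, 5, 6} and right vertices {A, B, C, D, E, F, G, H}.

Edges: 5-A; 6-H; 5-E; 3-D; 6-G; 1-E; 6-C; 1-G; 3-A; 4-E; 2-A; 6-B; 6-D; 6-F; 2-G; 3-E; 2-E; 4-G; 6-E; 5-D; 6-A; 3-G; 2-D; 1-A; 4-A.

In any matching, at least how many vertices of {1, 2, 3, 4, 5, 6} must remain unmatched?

One maximum matching: 1–G, 2–A, 3–D, 4–E, 6–H.
The set {1, 2, 3, 4, 5} has only 4 neighbours ({A, D, E, G}), so by Hall's theorem at most 5 of the 6 left vertices can be matched.
That matches 5 of the 6, leaving 1 unmatched; no matching can do better.

1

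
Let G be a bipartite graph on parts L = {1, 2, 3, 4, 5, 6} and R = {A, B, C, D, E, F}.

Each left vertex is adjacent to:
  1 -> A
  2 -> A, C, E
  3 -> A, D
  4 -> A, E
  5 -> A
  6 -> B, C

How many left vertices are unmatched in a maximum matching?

1

A valid assignment of size 5: 1–A, 2–C, 3–D, 4–E, 6–B.
The set {1, 5} has only 1 neighbour ({A}), so by Hall's theorem at most 5 of the 6 left vertices can be matched.
That matches 5 of the 6, leaving 1 unmatched; no matching can do better.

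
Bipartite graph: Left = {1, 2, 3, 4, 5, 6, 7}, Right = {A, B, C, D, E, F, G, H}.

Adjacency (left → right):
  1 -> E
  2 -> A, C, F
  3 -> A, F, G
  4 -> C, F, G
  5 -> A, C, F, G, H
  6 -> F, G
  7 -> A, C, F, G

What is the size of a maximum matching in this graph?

One maximum matching: 1–E, 2–A, 3–G, 4–C, 5–H, 6–F.
The set {2, 3, 4, 6, 7} has only 4 neighbours ({A, C, F, G}), so by Hall's theorem at most 6 of the 7 left vertices can be matched.

6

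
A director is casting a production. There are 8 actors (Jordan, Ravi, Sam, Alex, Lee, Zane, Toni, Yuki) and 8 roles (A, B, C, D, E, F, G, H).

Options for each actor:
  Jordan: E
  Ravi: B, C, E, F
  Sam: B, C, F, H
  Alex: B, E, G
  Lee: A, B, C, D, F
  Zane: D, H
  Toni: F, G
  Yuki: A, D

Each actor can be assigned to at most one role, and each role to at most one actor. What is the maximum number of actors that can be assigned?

8

A valid assignment of size 8: Jordan-E, Ravi-C, Sam-B, Alex-G, Lee-A, Zane-H, Toni-F, Yuki-D.
All 8 actors are matched, so no larger matching exists.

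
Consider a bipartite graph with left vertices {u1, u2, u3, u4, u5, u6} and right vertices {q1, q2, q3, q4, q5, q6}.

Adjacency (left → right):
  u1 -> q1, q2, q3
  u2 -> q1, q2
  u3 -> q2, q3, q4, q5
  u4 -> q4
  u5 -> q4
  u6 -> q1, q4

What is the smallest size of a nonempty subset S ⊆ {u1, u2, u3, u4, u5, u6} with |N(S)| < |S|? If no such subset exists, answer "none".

2

Take S = {u4, u5}. Its neighbourhood is {q4}, so |N(S)| = 1 < |S| = 2.
No single vertex violates Hall's condition since each has at least one neighbour, so 2 is the minimum.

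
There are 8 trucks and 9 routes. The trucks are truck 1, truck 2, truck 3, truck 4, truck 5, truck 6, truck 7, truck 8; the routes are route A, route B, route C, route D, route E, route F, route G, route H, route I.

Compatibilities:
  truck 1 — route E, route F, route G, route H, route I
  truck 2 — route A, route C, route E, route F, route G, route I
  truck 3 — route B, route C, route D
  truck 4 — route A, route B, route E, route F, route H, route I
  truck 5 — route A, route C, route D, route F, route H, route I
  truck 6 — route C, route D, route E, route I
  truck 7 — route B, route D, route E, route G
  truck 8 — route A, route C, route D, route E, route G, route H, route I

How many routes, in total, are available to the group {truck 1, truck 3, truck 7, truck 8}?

The union of neighbours of {truck 1, truck 3, truck 7, truck 8} is {route A, route B, route C, route D, route E, route F, route G, route H, route I}, which has 9 elements.
Since |N(S)| = 9 ≥ |S| = 4, Hall's condition holds for this subset.

9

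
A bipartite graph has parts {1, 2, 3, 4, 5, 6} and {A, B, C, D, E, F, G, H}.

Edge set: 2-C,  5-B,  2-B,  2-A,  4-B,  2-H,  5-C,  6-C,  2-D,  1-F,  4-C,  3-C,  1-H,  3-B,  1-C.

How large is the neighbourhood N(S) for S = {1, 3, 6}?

The union of neighbours of {1, 3, 6} is {B, C, F, H}, which has 4 elements.
Since |N(S)| = 4 ≥ |S| = 3, Hall's condition holds for this subset.

4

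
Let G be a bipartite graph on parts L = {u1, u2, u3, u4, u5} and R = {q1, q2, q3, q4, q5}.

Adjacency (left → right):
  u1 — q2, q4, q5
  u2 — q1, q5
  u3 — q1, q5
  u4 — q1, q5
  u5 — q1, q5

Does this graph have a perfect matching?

No

The set {u2, u3, u4, u5} has only 2 neighbours ({q1, q5}), so by Hall's theorem at most 3 of the 5 left vertices can be matched.
Hence no matching covers every left vertex.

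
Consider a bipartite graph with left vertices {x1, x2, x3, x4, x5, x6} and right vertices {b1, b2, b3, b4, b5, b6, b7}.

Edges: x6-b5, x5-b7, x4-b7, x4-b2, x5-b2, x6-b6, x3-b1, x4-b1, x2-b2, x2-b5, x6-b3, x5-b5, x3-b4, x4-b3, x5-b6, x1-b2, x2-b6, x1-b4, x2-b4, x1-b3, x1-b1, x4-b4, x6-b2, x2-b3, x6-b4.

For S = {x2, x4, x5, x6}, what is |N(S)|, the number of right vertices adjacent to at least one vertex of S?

7

The union of neighbours of {x2, x4, x5, x6} is {b1, b2, b3, b4, b5, b6, b7}, which has 7 elements.
Since |N(S)| = 7 ≥ |S| = 4, Hall's condition holds for this subset.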